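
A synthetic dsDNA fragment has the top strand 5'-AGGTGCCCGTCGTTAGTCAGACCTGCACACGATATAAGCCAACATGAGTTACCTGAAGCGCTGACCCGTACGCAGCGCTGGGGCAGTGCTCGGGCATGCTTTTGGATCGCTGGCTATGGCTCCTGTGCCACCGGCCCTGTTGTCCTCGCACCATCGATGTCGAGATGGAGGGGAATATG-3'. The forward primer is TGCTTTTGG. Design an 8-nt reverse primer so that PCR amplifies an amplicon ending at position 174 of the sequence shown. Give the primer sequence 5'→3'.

5'-TCCCCTCC-3'

The forward primer binds at positions 97–105; the product's 3' end on the top strand is position 174.
The reverse primer anneals to the top strand over positions 167–174, i.e. to GGAGGGGA.
Its sequence written 5'→3' is the reverse complement: TCCCCTCC.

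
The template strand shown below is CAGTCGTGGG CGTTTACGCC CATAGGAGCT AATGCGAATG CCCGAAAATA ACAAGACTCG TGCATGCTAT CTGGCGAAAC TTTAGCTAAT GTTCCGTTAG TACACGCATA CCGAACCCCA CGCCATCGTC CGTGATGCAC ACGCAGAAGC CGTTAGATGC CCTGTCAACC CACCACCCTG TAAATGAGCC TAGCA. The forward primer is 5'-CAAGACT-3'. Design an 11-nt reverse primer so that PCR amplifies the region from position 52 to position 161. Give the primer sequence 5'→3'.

The product's 3' end on the top strand is position 161.
The reverse primer anneals to the top strand over positions 151–161, i.e. to CGTTAGATGCC.
Its sequence written 5'→3' is the reverse complement: GGCATCTAACG.

5'-GGCATCTAACG-3'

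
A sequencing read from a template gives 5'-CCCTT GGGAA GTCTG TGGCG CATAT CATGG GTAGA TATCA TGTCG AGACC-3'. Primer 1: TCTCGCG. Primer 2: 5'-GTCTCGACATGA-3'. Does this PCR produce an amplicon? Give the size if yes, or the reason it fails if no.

No product — primer 1 has no binding site in the template.

Primer 1 (TCTCGCG) does not match the top strand, and its reverse complement CGCGAGA does not match either.
With no annealing site for primer 1, no amplification occurs.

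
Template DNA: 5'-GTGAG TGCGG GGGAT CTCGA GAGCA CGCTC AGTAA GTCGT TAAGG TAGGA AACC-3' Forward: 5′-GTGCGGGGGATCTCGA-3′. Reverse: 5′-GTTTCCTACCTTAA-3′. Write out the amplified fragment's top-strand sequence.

5'-GTGCGGGGGATCTCGAGAGCACGCTCAGTAAGTCGTTAAGGTAGGAAAC-3'

Forward primer GTGCGGGGGATCTCGA is found on the top strand at positions 5–20.
Reverse complement of the reverse primer: TTAAGGTAGGAAAC. This occurs on the top strand at positions 40–53.
The product is the template from position 5 through 53 (49 bp).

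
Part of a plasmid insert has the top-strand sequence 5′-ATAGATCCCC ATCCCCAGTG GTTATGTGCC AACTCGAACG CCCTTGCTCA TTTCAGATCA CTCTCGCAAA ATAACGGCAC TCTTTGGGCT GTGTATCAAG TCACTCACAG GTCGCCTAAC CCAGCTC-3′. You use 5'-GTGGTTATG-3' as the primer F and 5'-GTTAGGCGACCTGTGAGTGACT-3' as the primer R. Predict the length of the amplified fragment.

103 bp

The forward primer matches the template at positions 18–26.
Reverse complement of the reverse primer: AGTCACTCACAGGTCGCCTAAC. This occurs on the top strand at positions 99–120.
The product runs from position 18 to position 120, so its length is 120 − 18 + 1 = 103 bp.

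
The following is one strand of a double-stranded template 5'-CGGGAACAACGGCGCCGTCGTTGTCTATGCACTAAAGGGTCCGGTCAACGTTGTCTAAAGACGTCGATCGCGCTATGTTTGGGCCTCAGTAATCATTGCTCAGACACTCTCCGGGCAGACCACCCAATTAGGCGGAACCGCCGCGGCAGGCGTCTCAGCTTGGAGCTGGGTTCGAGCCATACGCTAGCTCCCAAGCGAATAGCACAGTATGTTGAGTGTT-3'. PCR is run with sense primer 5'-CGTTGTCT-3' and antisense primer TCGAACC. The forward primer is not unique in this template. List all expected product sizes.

The forward primer CGTTGTCT matches the top strand at positions 19–26, 49–56.
The reverse primer's reverse complement is GGTTCGA, matching at positions 169–175.
Each forward site pairs with the reverse site to give a product ending at position 175: sizes 157, 127 bp.

157 bp, 127 bp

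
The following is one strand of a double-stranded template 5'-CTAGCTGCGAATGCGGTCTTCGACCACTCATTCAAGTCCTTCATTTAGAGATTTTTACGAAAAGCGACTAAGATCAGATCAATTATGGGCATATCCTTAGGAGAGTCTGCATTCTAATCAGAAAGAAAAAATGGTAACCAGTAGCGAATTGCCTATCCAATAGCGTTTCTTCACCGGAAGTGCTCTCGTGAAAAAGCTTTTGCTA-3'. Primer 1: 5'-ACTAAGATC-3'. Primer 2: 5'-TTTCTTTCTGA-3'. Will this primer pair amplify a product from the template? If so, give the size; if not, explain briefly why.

Yes — a 62 bp product.

Primer 1 (ACTAAGATC) matches the top strand at positions 67–75; it acts as a forward primer.
Primer 2's reverse complement is TCAGAAAGAAA, matching the top strand at positions 118–128; it acts as a reverse primer.
The 3' ends face each other across positions 67–128, giving a 62 bp product.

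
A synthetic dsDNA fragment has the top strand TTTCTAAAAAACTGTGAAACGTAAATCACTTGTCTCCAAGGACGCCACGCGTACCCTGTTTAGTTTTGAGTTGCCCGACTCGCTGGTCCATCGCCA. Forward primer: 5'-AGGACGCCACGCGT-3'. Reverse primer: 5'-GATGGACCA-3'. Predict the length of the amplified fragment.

54 bp

Forward primer AGGACGCCACGCGT is found on the top strand at positions 39–52.
Reverse complement of the reverse primer: TGGTCCATC. This occurs on the top strand at positions 84–92.
The product runs from position 39 to position 92, so its length is 92 − 39 + 1 = 54 bp.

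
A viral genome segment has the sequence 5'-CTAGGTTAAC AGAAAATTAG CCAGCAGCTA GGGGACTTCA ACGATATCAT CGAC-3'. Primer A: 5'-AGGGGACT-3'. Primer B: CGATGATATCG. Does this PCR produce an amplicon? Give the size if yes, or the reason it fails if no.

Yes — a 23 bp product.

Primer A (AGGGGACT) matches the top strand at positions 30–37; it acts as a forward primer.
Primer B's reverse complement is CGATATCATCG, matching the top strand at positions 42–52; it acts as a reverse primer.
The 3' ends face each other across positions 30–52, giving a 23 bp product.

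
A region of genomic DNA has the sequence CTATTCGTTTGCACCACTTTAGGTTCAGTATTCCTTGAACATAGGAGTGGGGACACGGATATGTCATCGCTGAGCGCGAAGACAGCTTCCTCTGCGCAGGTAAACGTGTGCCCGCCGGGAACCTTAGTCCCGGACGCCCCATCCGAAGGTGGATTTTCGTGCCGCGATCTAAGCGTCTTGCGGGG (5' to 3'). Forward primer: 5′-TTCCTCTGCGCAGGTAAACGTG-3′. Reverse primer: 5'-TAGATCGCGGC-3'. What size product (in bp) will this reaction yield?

85 bp

The forward primer matches the template at positions 87–108.
Reverse complement of the reverse primer: GCCGCGATCTA. This occurs on the top strand at positions 161–171.
Amplicon spans positions 87–171: 85 bp.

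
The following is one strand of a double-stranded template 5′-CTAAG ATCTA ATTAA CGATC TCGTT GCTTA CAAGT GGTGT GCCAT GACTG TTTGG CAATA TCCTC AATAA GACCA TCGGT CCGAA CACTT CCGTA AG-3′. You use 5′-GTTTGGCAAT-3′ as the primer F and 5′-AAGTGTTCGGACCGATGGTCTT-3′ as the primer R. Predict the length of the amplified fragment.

The forward primer matches the template at positions 50–59.
Taking the reverse complement of AAGTGTTCGGACCGATGGTCTT gives AAGACCATCGGTCCGAACACTT, found at positions 69–90 on the template; the primer anneals here to the top strand with its 3' end pointing upstream.
Amplicon spans positions 50–90: 41 bp.

41 bp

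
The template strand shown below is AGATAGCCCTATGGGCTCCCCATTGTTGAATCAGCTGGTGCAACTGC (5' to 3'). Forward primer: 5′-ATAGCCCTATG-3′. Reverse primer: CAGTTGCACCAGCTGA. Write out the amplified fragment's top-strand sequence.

Scanning the template, ATAGCCCTATG occurs at positions 3–13; this primer anneals to the bottom strand there with its 3' end pointing downstream.
Taking the reverse complement of CAGTTGCACCAGCTGA gives TCAGCTGGTGCAACTG, found at positions 31–46 on the template; the primer anneals here to the top strand with its 3' end pointing upstream.
The product is the template from position 3 through 46 (44 bp).

5'-ATAGCCCTATGGGCTCCCCATTGTTGAATCAGCTGGTGCAACTG-3'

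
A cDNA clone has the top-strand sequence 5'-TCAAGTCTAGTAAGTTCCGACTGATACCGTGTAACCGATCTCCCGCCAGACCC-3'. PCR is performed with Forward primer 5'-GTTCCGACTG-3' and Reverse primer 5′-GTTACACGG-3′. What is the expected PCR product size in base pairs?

22 bp

Scanning the template, GTTCCGACTG occurs at positions 14–23; this primer anneals to the bottom strand there with its 3' end pointing downstream.
Reverse complement of the reverse primer: CCGTGTAAC. This occurs on the top strand at positions 27–35.
Product length = (reverse-primer end) − (forward-primer start) + 1 = 35 − 14 + 1 = 22 bp.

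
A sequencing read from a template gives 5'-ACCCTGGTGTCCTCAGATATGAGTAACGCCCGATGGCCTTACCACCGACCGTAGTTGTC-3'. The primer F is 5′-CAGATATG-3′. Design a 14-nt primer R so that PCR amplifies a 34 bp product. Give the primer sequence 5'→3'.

5'-CGGTGGTAAGGCCA-3'

The forward primer binds at positions 14–21, so a 34 bp product ends at position 14 + 34 − 1 = 47.
The reverse primer anneals to the top strand over positions 34–47, i.e. to TGGCCTTACCACCG.
Its sequence written 5'→3' is the reverse complement: CGGTGGTAAGGCCA.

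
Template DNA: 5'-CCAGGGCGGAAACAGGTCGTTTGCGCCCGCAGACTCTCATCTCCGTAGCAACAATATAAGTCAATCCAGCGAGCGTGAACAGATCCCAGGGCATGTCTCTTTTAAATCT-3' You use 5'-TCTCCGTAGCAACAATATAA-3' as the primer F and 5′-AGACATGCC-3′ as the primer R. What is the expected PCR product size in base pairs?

59 bp

The forward primer matches the template at positions 40–59.
The reverse primer's reverse complement is GGCATGTCT, which matches the template at positions 90–98.
Product length = (reverse-primer end) − (forward-primer start) + 1 = 98 − 40 + 1 = 59 bp.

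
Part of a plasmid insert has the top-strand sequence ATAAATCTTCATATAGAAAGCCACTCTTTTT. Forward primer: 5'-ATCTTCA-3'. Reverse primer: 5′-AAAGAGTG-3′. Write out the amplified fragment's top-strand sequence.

5'-ATCTTCATATAGAAAGCCACTCTTT-3'

Forward primer ATCTTCA is found on the top strand at positions 5–11.
Taking the reverse complement of AAAGAGTG gives CACTCTTT, found at positions 22–29 on the template; the primer anneals here to the top strand with its 3' end pointing upstream.
The product is the template from position 5 through 29 (25 bp).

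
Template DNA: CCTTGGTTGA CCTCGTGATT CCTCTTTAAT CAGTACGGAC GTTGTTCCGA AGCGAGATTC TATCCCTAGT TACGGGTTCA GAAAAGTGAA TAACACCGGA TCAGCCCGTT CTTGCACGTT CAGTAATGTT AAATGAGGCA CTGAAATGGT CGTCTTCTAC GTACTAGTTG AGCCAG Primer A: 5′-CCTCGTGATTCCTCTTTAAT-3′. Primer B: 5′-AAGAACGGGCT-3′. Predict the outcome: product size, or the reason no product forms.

Yes — a 103 bp product.

Primer A (CCTCGTGATTCCTCTTTAAT) matches the top strand at positions 11–30; it acts as a forward primer.
Primer B's reverse complement is AGCCCGTTCTT, matching the top strand at positions 103–113; it acts as a reverse primer.
The 3' ends face each other across positions 11–113, giving a 103 bp product.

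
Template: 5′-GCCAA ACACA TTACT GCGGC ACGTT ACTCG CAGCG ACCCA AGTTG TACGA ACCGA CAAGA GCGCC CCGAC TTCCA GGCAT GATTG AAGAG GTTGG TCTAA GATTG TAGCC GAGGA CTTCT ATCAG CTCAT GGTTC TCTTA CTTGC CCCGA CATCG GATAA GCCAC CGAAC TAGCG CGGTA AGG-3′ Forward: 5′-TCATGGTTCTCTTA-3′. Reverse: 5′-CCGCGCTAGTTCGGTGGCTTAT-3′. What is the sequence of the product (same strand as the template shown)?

Forward primer TCATGGTTCTCTTA is found on the top strand at positions 127–140.
Reverse complement of the reverse primer: ATAAGCCACCGAACTAGCGCGG. This occurs on the top strand at positions 157–178.
The product is the template from position 127 through 178 (52 bp).

5'-TCATGGTTCTCTTACTTGCCCCGACATCGGATAAGCCACCGAACTAGCGCGG-3'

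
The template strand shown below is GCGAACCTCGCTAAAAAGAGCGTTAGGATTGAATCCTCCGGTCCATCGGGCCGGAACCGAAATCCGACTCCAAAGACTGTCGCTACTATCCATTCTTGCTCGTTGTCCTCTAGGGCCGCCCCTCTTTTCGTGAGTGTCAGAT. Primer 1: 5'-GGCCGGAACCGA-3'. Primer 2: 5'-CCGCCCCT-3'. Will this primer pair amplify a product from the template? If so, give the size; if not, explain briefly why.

No product — both primers anneal to the same strand and extend in the same direction.

Primer 1 (GGCCGGAACCGA) matches the top strand at positions 49–60 (3' end points downstream).
Primer 2 (CCGCCCCT) also matches the top strand directly, at positions 116–123 — its reverse complement AGGGGCGG is not present.
Both primers anneal to the bottom strand with 3' ends pointing the same way, so neither can prime synthesis back toward the other.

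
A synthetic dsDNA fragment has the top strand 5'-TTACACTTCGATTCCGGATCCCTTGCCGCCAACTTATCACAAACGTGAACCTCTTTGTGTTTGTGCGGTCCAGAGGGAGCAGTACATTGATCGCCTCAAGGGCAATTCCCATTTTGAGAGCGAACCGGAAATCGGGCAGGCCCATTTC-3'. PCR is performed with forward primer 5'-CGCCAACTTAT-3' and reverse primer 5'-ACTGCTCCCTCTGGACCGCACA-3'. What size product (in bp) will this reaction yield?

The forward primer matches the template at positions 27–37.
The reverse primer's reverse complement is TGTGCGGTCCAGAGGGAGCAGT, which matches the template at positions 62–83.
Product length = (reverse-primer end) − (forward-primer start) + 1 = 83 − 27 + 1 = 57 bp.

57 bp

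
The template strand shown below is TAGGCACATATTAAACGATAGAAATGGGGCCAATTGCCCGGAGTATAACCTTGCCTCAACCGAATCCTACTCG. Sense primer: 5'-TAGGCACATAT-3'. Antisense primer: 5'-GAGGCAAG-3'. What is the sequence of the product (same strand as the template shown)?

Scanning the template, TAGGCACATAT occurs at positions 1–11; this primer anneals to the bottom strand there with its 3' end pointing downstream.
The reverse primer's reverse complement is CTTGCCTC, which matches the template at positions 50–57.
The product is the template from position 1 through 57 (57 bp).

5'-TAGGCACATATTAAACGATAGAAATGGGGCCAATTGCCCGGAGTATAACCTTGCCTC-3'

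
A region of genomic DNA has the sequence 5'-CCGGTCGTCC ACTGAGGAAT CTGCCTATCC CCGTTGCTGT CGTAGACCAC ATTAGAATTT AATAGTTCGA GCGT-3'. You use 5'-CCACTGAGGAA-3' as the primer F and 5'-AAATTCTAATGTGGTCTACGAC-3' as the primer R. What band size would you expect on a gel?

The forward primer matches the template at positions 9–19.
The reverse primer's reverse complement is GTCGTAGACCACATTAGAATTT, which matches the template at positions 39–60.
The product runs from position 9 to position 60, so its length is 60 − 9 + 1 = 52 bp.

52 bp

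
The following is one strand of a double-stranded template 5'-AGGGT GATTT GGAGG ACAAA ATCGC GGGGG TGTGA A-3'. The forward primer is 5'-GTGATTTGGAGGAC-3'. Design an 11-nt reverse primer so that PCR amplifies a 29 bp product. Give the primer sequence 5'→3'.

5'-CACCCCCGCGA-3'

The forward primer binds at positions 4–17, so a 29 bp product ends at position 4 + 29 − 1 = 32.
The reverse primer anneals to the top strand over positions 22–32, i.e. to TCGCGGGGGTG.
Its sequence written 5'→3' is the reverse complement: CACCCCCGCGA.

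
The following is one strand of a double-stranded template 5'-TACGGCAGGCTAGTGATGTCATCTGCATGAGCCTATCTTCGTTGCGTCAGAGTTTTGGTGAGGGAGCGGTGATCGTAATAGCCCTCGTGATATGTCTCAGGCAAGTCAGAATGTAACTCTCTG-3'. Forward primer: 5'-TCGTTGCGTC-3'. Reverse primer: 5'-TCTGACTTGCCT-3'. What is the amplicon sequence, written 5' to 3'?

5'-TCGTTGCGTCAGAGTTTTGGTGAGGGAGCGGTGATCGTAATAGCCCTCGTGATATGTCTCAGGCAAGTCAGA-3'

Forward primer TCGTTGCGTC is found on the top strand at positions 39–48.
The reverse primer's reverse complement is AGGCAAGTCAGA, which matches the template at positions 99–110.
The product is the template from position 39 through 110 (72 bp).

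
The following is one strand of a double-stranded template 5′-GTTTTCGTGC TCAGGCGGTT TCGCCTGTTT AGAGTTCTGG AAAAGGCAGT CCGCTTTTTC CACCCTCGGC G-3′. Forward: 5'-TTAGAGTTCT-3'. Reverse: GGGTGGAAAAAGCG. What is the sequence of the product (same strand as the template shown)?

Forward primer TTAGAGTTCT is found on the top strand at positions 29–38.
Reverse complement of the reverse primer: CGCTTTTTCCACCC. This occurs on the top strand at positions 52–65.
The product is the template from position 29 through 65 (37 bp).

5'-TTAGAGTTCTGGAAAAGGCAGTCCGCTTTTTCCACCC-3'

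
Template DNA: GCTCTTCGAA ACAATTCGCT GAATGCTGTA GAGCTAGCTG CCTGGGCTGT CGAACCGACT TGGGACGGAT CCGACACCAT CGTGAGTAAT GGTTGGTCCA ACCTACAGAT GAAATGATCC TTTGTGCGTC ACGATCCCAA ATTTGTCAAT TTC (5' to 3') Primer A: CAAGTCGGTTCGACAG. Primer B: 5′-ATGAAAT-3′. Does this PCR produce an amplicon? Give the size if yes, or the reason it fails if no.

No product — the primers' 3' ends point away from each other.

Primer A (CAAGTCGGTTCGACAG) has reverse complement CTGTCGAACCGACTTG, which matches the top strand at positions 47–62; primer A anneals to the top strand there with its 3' end pointing upstream toward position 47.
Primer B (ATGAAAT) matches the top strand directly at positions 109–115; it anneals to the bottom strand with its 3' end pointing downstream toward position 115.
The 3' ends diverge (primer A extends toward position 1, primer B toward position 153), so the primers never converge on a shared product.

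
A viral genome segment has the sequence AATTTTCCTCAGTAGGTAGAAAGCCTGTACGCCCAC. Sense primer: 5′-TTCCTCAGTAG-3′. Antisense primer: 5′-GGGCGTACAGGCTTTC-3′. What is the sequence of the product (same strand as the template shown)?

Scanning the template, TTCCTCAGTAG occurs at positions 5–15; this primer anneals to the bottom strand there with its 3' end pointing downstream.
Taking the reverse complement of GGGCGTACAGGCTTTC gives GAAAGCCTGTACGCCC, found at positions 19–34 on the template; the primer anneals here to the top strand with its 3' end pointing upstream.
The product is the template from position 5 through 34 (30 bp).

5'-TTCCTCAGTAGGTAGAAAGCCTGTACGCCC-3'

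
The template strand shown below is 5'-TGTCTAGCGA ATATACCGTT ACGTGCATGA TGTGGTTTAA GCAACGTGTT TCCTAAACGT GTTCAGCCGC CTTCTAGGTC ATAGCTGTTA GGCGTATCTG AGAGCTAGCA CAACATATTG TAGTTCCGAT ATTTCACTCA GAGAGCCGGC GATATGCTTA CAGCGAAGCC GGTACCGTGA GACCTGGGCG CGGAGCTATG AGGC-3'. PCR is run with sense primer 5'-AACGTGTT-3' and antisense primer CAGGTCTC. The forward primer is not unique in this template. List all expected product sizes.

144 bp, 131 bp

The forward primer AACGTGTT matches the top strand at positions 43–50, 56–63.
The reverse primer's reverse complement is GAGACCTG, matching at positions 179–186.
Each forward site pairs with the reverse site to give a product ending at position 186: sizes 144, 131 bp.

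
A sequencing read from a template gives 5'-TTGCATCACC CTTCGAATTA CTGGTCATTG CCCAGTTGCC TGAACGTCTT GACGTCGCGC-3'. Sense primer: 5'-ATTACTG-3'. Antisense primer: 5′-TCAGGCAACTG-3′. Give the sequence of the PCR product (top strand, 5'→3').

Scanning the template, ATTACTG occurs at positions 17–23; this primer anneals to the bottom strand there with its 3' end pointing downstream.
Reverse complement of the reverse primer: CAGTTGCCTGA. This occurs on the top strand at positions 33–43.
The product is the template from position 17 through 43 (27 bp).

5'-ATTACTGGTCATTGCCCAGTTGCCTGA-3'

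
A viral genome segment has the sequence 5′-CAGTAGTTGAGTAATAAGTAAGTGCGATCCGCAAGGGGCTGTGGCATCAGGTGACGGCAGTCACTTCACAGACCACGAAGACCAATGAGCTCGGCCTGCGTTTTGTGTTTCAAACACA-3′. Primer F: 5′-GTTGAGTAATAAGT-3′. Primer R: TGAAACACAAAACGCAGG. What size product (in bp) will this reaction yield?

Scanning the template, GTTGAGTAATAAGT occurs at positions 6–19; this primer anneals to the bottom strand there with its 3' end pointing downstream.
Taking the reverse complement of TGAAACACAAAACGCAGG gives CCTGCGTTTTGTGTTTCA, found at positions 95–112 on the template; the primer anneals here to the top strand with its 3' end pointing upstream.
Amplicon spans positions 6–112: 107 bp.

107 bp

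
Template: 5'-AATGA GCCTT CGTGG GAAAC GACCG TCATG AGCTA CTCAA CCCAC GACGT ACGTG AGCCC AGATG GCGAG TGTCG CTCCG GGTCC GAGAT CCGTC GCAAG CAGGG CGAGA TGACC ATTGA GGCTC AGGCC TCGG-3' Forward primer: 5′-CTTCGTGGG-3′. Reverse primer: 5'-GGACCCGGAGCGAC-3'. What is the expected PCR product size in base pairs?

78 bp

Forward primer CTTCGTGGG is found on the top strand at positions 8–16.
Reverse complement of the reverse primer: GTCGCTCCGGGTCC. This occurs on the top strand at positions 72–85.
Product length = (reverse-primer end) − (forward-primer start) + 1 = 85 − 8 + 1 = 78 bp.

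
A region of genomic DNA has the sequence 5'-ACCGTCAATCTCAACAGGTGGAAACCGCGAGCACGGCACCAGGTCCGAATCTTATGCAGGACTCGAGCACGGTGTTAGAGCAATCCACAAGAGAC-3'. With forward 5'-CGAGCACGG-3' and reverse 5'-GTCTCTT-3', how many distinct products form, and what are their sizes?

Two products: 68 bp, 32 bp

The forward primer CGAGCACGG matches the top strand at positions 28–36, 64–72.
The reverse primer's reverse complement is AAGAGAC, matching at positions 89–95.
Each forward site pairs with the reverse site to give a product ending at position 95: sizes 68, 32 bp.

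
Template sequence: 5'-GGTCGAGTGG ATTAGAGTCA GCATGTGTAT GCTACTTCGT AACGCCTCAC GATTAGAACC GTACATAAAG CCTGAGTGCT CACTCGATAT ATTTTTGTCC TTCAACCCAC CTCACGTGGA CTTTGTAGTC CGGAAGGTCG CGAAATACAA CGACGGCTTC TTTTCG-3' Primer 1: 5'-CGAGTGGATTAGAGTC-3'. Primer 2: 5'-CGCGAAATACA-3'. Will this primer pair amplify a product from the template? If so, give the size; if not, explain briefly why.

No product — both primers anneal to the same strand and extend in the same direction.

Primer 1 (CGAGTGGATTAGAGTC) matches the top strand at positions 4–19 (3' end points downstream).
Primer 2 (CGCGAAATACA) also matches the top strand directly, at positions 139–149 — its reverse complement TGTATTTCGCG is not present.
Both primers anneal to the bottom strand with 3' ends pointing the same way, so neither can prime synthesis back toward the other.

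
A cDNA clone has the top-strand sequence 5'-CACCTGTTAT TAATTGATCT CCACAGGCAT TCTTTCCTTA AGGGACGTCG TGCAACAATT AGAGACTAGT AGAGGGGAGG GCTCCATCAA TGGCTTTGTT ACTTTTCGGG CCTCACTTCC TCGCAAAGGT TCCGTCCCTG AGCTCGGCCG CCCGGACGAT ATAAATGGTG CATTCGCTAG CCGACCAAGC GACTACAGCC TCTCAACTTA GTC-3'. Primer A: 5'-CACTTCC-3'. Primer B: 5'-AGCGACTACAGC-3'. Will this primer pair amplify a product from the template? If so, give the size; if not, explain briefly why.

No product — both primers anneal to the same strand and extend in the same direction.

Primer A (CACTTCC) matches the top strand at positions 114–120 (3' end points downstream).
Primer B (AGCGACTACAGC) also matches the top strand directly, at positions 188–199 — its reverse complement GCTGTAGTCGCT is not present.
Both primers anneal to the bottom strand with 3' ends pointing the same way, so neither can prime synthesis back toward the other.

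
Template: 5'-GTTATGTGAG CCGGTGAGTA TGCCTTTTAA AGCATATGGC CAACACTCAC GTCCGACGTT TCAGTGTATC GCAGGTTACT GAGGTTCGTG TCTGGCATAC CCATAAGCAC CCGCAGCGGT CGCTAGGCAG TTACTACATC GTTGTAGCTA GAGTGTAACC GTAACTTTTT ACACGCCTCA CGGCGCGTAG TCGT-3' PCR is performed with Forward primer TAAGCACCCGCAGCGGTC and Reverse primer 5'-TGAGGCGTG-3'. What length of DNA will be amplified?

The forward primer matches the template at positions 104–121.
The reverse primer's reverse complement is CACGCCTCA, which matches the template at positions 172–180.
Amplicon spans positions 104–180: 77 bp.

77 bp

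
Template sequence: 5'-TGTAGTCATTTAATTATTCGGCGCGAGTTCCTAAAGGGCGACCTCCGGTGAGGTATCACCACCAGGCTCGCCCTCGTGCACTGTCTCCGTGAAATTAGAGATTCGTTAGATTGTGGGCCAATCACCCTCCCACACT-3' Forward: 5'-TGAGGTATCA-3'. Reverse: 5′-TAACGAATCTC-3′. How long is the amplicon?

60 bp

The forward primer matches the template at positions 49–58.
Taking the reverse complement of TAACGAATCTC gives GAGATTCGTTA, found at positions 98–108 on the template; the primer anneals here to the top strand with its 3' end pointing upstream.
The product runs from position 49 to position 108, so its length is 108 − 49 + 1 = 60 bp.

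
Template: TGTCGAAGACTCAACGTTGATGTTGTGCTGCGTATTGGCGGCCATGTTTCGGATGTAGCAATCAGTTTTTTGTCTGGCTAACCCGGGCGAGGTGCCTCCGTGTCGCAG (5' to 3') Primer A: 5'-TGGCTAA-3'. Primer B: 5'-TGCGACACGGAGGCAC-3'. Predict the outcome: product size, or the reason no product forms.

Yes — a 33 bp product.

Primer A (TGGCTAA) matches the top strand at positions 75–81; it acts as a forward primer.
Primer B's reverse complement is GTGCCTCCGTGTCGCA, matching the top strand at positions 92–107; it acts as a reverse primer.
The 3' ends face each other across positions 75–107, giving a 33 bp product.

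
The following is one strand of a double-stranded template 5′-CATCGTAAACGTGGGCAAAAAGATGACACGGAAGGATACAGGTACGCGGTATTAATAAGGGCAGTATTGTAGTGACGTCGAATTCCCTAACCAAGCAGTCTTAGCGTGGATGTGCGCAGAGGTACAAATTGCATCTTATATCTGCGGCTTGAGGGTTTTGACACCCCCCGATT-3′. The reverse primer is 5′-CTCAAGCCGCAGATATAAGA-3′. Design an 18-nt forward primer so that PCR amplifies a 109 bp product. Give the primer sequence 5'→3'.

5'-CGCGGTATTAATAAGGGC-3'

The reverse primer's reverse complement TCTTATATCTGCGGCTTGAG matches the template at positions 134–153, so the product ends at position 153.
A 109 bp product then starts at position 153 − 109 + 1 = 45.
The forward primer is identical to the top strand there: CGCGGTATTAATAAGGGC.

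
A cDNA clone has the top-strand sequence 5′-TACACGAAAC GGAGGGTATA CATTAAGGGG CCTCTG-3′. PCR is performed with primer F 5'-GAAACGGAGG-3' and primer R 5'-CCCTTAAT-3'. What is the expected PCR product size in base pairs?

Scanning the template, GAAACGGAGG occurs at positions 6–15; this primer anneals to the bottom strand there with its 3' end pointing downstream.
The reverse primer's reverse complement is ATTAAGGG, which matches the template at positions 22–29.
Product length = (reverse-primer end) − (forward-primer start) + 1 = 29 − 6 + 1 = 24 bp.

24 bp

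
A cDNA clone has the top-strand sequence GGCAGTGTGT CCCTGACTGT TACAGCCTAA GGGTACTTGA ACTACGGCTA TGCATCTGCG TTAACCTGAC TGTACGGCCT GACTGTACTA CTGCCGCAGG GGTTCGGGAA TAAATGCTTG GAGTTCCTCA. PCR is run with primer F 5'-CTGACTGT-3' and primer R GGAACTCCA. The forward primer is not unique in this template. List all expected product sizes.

The forward primer CTGACTGT matches the top strand at positions 13–20, 66–73, 79–86.
The reverse primer's reverse complement is TGGAGTTCC, matching at positions 119–127.
Each forward site pairs with the reverse site to give a product ending at position 127: sizes 115, 62, 49 bp.

115 bp, 62 bp, 49 bp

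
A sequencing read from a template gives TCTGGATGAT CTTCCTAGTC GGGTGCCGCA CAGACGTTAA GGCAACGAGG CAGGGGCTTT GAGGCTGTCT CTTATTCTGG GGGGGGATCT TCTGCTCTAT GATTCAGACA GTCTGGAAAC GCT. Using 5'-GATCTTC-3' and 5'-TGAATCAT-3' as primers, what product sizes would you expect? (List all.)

99 bp, 21 bp

The forward primer GATCTTC matches the top strand at positions 8–14, 86–92.
The reverse primer's reverse complement is ATGATTCA, matching at positions 99–106.
Each forward site pairs with the reverse site to give a product ending at position 106: sizes 99, 21 bp.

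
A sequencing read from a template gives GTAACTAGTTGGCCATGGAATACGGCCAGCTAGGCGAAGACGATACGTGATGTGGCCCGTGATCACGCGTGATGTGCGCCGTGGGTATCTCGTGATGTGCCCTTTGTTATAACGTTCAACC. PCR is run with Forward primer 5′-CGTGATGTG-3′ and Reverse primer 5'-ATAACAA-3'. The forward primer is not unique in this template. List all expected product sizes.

65 bp, 43 bp, 20 bp

The forward primer CGTGATGTG matches the top strand at positions 46–54, 68–76, 91–99.
The reverse primer's reverse complement is TTGTTAT, matching at positions 104–110.
Each forward site pairs with the reverse site to give a product ending at position 110: sizes 65, 43, 20 bp.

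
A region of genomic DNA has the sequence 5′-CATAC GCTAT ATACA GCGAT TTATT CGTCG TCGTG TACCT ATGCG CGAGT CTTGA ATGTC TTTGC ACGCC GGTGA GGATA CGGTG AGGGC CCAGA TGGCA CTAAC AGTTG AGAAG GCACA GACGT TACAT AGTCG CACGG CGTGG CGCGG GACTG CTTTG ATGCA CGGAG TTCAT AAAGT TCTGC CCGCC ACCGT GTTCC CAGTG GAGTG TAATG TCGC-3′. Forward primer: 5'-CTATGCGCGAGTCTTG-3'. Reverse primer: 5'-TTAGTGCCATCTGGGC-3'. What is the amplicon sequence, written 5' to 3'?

5'-CTATGCGCGAGTCTTGAATGTCTTTGCACGCCGGTGAGGATACGGTGAGGGCCCAGATGGCACTAA-3'

Forward primer CTATGCGCGAGTCTTG is found on the top strand at positions 39–54.
The reverse primer's reverse complement is GCCCAGATGGCACTAA, which matches the template at positions 89–104.
The product is the template from position 39 through 104 (66 bp).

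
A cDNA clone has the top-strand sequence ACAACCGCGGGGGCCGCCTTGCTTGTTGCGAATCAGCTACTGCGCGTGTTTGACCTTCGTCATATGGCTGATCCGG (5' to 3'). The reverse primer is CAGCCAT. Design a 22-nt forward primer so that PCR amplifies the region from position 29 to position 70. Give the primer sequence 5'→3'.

The reverse primer's reverse complement ATGGCTG matches the template at positions 64–70; the product starts at position 29.
The forward primer is identical to the top strand over positions 29–50: CGAATCAGCTACTGCGCGTGTT.

5'-CGAATCAGCTACTGCGCGTGTT-3'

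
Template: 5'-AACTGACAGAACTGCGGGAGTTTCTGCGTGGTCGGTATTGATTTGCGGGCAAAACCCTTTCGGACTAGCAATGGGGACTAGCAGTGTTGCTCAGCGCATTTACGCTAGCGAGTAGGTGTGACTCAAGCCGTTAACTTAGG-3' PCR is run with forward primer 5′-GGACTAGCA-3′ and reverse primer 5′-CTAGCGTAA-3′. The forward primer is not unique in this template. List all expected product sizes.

47 bp, 34 bp

The forward primer GGACTAGCA matches the top strand at positions 62–70, 75–83.
The reverse primer's reverse complement is TTACGCTAG, matching at positions 100–108.
Each forward site pairs with the reverse site to give a product ending at position 108: sizes 47, 34 bp.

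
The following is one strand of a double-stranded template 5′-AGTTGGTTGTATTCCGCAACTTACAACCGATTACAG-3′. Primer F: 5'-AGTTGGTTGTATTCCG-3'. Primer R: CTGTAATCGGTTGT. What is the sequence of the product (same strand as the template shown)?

5'-AGTTGGTTGTATTCCGCAACTTACAACCGATTACAG-3'

Forward primer AGTTGGTTGTATTCCG is found on the top strand at positions 1–16.
The reverse primer's reverse complement is ACAACCGATTACAG, which matches the template at positions 23–36.
The product is the template from position 1 through 36 (36 bp).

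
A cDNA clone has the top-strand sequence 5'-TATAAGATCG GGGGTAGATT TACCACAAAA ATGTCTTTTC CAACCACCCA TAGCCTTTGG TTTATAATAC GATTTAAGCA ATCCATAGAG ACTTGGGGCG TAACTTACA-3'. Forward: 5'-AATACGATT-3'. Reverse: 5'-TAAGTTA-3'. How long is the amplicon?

42 bp

The forward primer matches the template at positions 66–74.
Reverse complement of the reverse primer: TAACTTA. This occurs on the top strand at positions 101–107.
Amplicon spans positions 66–107: 42 bp.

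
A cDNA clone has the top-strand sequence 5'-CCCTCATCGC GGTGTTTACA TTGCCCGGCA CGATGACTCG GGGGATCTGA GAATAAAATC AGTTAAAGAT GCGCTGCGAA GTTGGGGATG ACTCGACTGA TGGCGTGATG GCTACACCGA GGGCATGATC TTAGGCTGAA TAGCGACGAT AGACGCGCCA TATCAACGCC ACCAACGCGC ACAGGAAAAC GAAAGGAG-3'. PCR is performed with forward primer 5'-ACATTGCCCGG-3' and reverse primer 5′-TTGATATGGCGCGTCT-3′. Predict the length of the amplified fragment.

Scanning the template, ACATTGCCCGG occurs at positions 18–28; this primer anneals to the bottom strand there with its 3' end pointing downstream.
Reverse complement of the reverse primer: AGACGCGCCATATCAA. This occurs on the top strand at positions 151–166.
Product length = (reverse-primer end) − (forward-primer start) + 1 = 166 − 18 + 1 = 149 bp.

149 bp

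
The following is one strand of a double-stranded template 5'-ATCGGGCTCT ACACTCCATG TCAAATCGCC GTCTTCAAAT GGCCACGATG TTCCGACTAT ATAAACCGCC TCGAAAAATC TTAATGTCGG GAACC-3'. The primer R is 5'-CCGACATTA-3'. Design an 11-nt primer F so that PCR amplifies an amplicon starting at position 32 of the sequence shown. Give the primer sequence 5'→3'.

5'-TCTTCAAATGG-3'

The reverse primer's reverse complement TAATGTCGG matches the template at positions 82–90; the product starts at position 32.
The forward primer is identical to the top strand over positions 32–42: TCTTCAAATGG.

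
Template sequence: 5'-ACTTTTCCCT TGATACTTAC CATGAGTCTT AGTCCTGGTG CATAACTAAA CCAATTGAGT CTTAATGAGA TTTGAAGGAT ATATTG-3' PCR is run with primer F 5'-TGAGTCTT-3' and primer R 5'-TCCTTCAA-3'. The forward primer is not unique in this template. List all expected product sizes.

57 bp, 24 bp

The forward primer TGAGTCTT matches the top strand at positions 23–30, 56–63.
The reverse primer's reverse complement is TTGAAGGA, matching at positions 72–79.
Each forward site pairs with the reverse site to give a product ending at position 79: sizes 57, 24 bp.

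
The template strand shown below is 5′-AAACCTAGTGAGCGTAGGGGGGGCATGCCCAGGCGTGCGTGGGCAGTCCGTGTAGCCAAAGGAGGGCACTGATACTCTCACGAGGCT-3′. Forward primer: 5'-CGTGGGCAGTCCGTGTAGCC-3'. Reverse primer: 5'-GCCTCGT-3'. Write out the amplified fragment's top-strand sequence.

5'-CGTGGGCAGTCCGTGTAGCCAAAGGAGGGCACTGATACTCTCACGAGGC-3'

Scanning the template, CGTGGGCAGTCCGTGTAGCC occurs at positions 38–57; this primer anneals to the bottom strand there with its 3' end pointing downstream.
Reverse complement of the reverse primer: ACGAGGC. This occurs on the top strand at positions 80–86.
The product is the template from position 38 through 86 (49 bp).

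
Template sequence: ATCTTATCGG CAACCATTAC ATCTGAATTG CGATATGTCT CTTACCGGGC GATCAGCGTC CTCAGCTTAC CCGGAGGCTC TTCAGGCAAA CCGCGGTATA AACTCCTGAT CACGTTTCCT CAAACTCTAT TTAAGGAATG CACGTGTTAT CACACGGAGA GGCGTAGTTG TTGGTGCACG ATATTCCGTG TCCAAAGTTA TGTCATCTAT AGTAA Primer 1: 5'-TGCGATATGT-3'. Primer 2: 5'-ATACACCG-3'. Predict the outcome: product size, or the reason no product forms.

No product — primer 2 has no binding site in the template.

Primer 2 (ATACACCG) does not match the top strand, and its reverse complement CGGTGTAT does not match either.
With no annealing site for primer 2, no amplification occurs.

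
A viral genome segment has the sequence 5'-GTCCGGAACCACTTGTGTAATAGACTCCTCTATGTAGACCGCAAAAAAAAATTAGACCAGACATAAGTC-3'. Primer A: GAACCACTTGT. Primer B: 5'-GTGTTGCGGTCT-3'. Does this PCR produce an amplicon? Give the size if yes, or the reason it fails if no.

Primer B (GTGTTGCGGTCT) does not match the top strand, and its reverse complement AGACCGCAACAC does not match either.
With no annealing site for primer B, no amplification occurs.

No product — primer B has no binding site in the template.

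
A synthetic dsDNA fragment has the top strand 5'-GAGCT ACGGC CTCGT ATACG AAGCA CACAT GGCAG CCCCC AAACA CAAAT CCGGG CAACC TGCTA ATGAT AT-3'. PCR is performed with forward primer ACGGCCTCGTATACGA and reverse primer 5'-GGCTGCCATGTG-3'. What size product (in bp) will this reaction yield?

The forward primer matches the template at positions 6–21.
Taking the reverse complement of GGCTGCCATGTG gives CACATGGCAGCC, found at positions 26–37 on the template; the primer anneals here to the top strand with its 3' end pointing upstream.
The product runs from position 6 to position 37, so its length is 37 − 6 + 1 = 32 bp.

32 bp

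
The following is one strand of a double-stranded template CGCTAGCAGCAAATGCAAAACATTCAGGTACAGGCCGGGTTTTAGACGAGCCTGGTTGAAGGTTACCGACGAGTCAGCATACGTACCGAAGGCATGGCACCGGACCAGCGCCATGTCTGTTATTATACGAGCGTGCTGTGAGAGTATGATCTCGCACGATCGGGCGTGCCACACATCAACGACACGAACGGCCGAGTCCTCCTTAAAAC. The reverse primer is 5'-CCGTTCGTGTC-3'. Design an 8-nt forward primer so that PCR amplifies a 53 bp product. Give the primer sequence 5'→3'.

The reverse primer's reverse complement GACACGAACGG matches the template at positions 181–191, so the product ends at position 191.
A 53 bp product then starts at position 191 − 53 + 1 = 139.
The forward primer is identical to the top strand there: TGAGAGTA.

5'-TGAGAGTA-3'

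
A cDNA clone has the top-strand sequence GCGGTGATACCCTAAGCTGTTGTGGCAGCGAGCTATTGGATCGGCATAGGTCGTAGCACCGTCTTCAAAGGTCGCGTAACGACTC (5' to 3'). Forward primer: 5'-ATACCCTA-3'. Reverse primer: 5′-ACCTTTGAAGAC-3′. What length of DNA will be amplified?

66 bp

The forward primer matches the template at positions 7–14.
Taking the reverse complement of ACCTTTGAAGAC gives GTCTTCAAAGGT, found at positions 61–72 on the template; the primer anneals here to the top strand with its 3' end pointing upstream.
The product runs from position 7 to position 72, so its length is 72 − 7 + 1 = 66 bp.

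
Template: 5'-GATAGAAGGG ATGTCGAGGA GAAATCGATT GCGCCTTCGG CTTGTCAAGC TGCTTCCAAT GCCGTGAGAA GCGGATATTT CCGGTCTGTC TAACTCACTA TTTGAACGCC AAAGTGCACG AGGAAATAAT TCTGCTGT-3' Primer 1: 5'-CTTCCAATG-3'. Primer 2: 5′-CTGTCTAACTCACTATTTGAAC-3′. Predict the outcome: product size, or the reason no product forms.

Primer 1 (CTTCCAATG) matches the top strand at positions 53–61 (3' end points downstream).
Primer 2 (CTGTCTAACTCACTATTTGAAC) also matches the top strand directly, at positions 86–107 — its reverse complement GTTCAAATAGTGAGTTAGACAG is not present.
Both primers anneal to the bottom strand with 3' ends pointing the same way, so neither can prime synthesis back toward the other.

No product — both primers anneal to the same strand and extend in the same direction.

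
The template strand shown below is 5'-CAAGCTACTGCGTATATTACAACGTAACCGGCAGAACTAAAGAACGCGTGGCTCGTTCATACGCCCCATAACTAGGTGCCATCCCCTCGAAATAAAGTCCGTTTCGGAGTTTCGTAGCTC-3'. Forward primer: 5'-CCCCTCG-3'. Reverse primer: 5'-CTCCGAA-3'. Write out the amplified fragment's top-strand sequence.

5'-CCCCTCGAAATAAAGTCCGTTTCGGAG-3'

The forward primer matches the template at positions 83–89.
The reverse primer's reverse complement is TTCGGAG, which matches the template at positions 103–109.
The product is the template from position 83 through 109 (27 bp).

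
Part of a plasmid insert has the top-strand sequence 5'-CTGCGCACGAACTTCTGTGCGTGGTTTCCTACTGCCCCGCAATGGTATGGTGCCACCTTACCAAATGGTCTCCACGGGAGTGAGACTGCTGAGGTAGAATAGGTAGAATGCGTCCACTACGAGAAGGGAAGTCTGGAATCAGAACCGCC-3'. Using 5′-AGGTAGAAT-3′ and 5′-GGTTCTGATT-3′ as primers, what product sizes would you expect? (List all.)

55 bp, 46 bp

The forward primer AGGTAGAAT matches the top strand at positions 92–100, 101–109.
The reverse primer's reverse complement is AATCAGAACC, matching at positions 137–146.
Each forward site pairs with the reverse site to give a product ending at position 146: sizes 55, 46 bp.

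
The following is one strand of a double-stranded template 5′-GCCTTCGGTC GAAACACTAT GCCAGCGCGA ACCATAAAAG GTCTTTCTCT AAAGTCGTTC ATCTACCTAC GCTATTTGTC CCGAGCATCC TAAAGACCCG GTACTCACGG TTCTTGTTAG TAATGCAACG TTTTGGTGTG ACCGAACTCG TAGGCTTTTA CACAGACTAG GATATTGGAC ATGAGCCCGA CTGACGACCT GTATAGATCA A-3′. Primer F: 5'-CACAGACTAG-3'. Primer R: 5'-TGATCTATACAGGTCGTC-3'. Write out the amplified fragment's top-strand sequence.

5'-CACAGACTAGGATATTGGACATGAGCCCGACTGACGACCTGTATAGATCA-3'

Forward primer CACAGACTAG is found on the top strand at positions 161–170.
Taking the reverse complement of TGATCTATACAGGTCGTC gives GACGACCTGTATAGATCA, found at positions 193–210 on the template; the primer anneals here to the top strand with its 3' end pointing upstream.
The product is the template from position 161 through 210 (50 bp).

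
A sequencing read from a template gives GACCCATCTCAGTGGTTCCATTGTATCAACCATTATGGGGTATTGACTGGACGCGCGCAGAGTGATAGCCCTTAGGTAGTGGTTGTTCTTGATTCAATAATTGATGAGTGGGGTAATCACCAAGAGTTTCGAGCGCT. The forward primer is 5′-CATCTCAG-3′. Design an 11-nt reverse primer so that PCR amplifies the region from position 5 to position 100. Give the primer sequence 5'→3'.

5'-TTATTGAATCA-3'

The product's 3' end on the top strand is position 100.
The reverse primer anneals to the top strand over positions 90–100, i.e. to TGATTCAATAA.
Its sequence written 5'→3' is the reverse complement: TTATTGAATCA.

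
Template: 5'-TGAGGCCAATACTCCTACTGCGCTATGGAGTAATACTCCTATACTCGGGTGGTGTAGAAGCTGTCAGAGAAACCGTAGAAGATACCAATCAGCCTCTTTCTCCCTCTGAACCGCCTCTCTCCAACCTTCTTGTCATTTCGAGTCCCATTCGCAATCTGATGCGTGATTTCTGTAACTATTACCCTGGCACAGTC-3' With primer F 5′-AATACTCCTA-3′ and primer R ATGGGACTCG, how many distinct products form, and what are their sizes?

The forward primer AATACTCCTA matches the top strand at positions 8–17, 32–41.
The reverse primer's reverse complement is CGAGTCCCAT, matching at positions 139–148.
Each forward site pairs with the reverse site to give a product ending at position 148: sizes 141, 117 bp.

Two products: 141 bp, 117 bp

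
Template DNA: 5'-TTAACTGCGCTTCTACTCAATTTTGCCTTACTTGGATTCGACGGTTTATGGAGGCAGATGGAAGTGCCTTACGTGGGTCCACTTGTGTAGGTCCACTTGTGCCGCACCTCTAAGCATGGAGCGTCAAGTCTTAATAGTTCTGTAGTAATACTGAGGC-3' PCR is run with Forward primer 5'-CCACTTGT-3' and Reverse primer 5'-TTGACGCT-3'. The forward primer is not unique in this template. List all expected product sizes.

The forward primer CCACTTGT matches the top strand at positions 79–86, 93–100.
The reverse primer's reverse complement is AGCGTCAA, matching at positions 120–127.
Each forward site pairs with the reverse site to give a product ending at position 127: sizes 49, 35 bp.

49 bp, 35 bp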